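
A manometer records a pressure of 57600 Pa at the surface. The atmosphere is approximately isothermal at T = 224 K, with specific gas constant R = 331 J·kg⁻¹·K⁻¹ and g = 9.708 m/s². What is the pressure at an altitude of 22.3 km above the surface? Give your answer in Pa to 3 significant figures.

P ≈ 3110 Pa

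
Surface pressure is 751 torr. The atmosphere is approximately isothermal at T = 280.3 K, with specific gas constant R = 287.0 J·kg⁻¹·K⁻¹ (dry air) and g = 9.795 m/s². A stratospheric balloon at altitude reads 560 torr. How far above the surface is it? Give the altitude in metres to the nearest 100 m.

Scale height: H = RT/g = 287.0 × 280.3 / 9.795 = 8213.0 m.
Invert the barometric formula: z = H ln(P₀/P).
P₀/P = 751/560 = 1.3411; ln(1.3411) = 0.29349.
z = 8213.0 × 0.29349 = 2410.4 m.

z ≈ 2400 m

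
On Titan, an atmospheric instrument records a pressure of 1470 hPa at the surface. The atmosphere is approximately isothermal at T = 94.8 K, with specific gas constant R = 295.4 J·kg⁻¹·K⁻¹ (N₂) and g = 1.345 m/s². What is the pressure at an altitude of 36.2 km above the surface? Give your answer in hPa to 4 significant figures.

P ≈ 258.4 hPa

Scale height: H = RT/g = 295.4 × 94.8 / 1.345 = 20821 m.
Barometric formula: P = P₀ exp(−z/H).
z/H = 36200/20821 = 1.7386; exp(−1.7386) = 0.17577.
P = 1470 × 0.17577 = 258.38 hPa.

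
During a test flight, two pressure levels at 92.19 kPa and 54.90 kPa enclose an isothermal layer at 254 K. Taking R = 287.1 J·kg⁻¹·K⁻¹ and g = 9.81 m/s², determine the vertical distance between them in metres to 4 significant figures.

Hypsometric equation: Δz = (R T̄/g) ln(P₁/P₂).
R T̄/g = 287.1 × 254 / 9.81 = 7433.6 m.
ln(92.19/54.90) = ln(1.6792) = 0.51832.
Δz = 7433.6 × 0.51832 = 3853.0 m.

Δz ≈ 3853 m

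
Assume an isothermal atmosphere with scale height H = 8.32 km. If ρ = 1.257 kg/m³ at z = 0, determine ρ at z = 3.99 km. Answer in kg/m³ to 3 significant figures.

In an isothermal atmosphere, density decays like pressure: ρ = ρ₀ exp(−z/H).
z/H = 3990.0/8320.0 = 0.47957; exp(−0.47957) = 0.61905.
ρ = 1.257 × 0.61905 = 0.77815 kg/m³.

ρ ≈ 0.778 kg/m³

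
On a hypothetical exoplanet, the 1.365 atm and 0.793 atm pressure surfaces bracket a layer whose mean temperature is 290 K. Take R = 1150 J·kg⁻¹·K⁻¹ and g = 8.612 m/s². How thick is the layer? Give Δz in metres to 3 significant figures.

Hypsometric equation: Δz = (R T̄/g) ln(P₁/P₂).
R T̄/g = 1150 × 290 / 8.612 = 38725 m.
ln(1.365/0.793) = ln(1.7213) = 0.54308.
Δz = 38725 × 0.54308 = 21031 m.

Δz ≈ 21000 m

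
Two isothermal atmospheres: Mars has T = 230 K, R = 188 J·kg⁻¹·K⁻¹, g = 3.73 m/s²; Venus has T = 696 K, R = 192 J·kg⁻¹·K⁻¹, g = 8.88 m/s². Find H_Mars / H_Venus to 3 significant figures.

H = RT/g for each body.
H_Mars = 188 × 230 / 3.73 = 11592 m.
H_Venus = 192 × 696 / 8.88 = 15049 m.
H_Mars/H_Venus = 11592/15049 = 0.77028.

H_Mars/H_Venus ≈ 0.770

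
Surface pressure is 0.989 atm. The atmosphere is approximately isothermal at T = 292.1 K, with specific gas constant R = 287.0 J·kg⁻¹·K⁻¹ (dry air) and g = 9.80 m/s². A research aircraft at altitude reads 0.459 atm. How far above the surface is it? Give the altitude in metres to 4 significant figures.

Scale height: H = RT/g = 287.0 × 292.1 / 9.80 = 8554.4 m.
Invert the barometric formula: z = H ln(P₀/P).
P₀/P = 0.989/0.459 = 2.1547; ln(2.1547) = 0.76765.
z = 8554.4 × 0.76765 = 6566.8 m.

z ≈ 6567 m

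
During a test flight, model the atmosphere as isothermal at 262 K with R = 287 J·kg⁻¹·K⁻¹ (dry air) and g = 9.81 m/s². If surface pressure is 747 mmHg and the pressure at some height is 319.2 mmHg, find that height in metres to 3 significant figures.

Scale height: H = RT/g = 287 × 262 / 9.81 = 7665.0 m.
Invert the barometric formula: z = H ln(P₀/P).
P₀/P = 747/319.2 = 2.3402; ln(2.3402) = 0.85024.
z = 7665.0 × 0.85024 = 6517.1 m.

z ≈ 6520 m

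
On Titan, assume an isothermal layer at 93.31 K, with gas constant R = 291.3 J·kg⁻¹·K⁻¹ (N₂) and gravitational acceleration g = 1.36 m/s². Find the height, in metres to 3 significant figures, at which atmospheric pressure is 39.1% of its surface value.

z ≈ 18800 m

Scale height: H = RT/g = 291.3 × 93.31 / 1.36 = 19986 m.
Set P/P₀ = exp(−z/H) = 0.391, so z = −H ln(0.391).
−ln(0.391) = 0.93905; z = 19986 × 0.93905 = 18768 m.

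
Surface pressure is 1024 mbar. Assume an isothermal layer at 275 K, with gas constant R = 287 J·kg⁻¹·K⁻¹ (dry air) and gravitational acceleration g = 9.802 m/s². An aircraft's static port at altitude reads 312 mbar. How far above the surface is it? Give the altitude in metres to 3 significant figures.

Scale height: H = RT/g = 287 × 275 / 9.802 = 8051.9 m.
Invert the barometric formula: z = H ln(P₀/P).
P₀/P = 1024/312 = 3.2821; ln(3.2821) = 1.1885.
z = 8051.9 × 1.1885 = 9569.7 m.

z ≈ 9570 m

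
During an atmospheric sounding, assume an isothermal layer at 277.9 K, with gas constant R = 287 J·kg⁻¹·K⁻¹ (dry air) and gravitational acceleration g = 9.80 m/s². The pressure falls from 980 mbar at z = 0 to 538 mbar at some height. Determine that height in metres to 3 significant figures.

z ≈ 4880 m

Scale height: H = RT/g = 287 × 277.9 / 9.80 = 8138.5 m.
Invert the barometric formula: z = H ln(P₀/P).
P₀/P = 980/538 = 1.8216; ln(1.8216) = 0.59972.
z = 8138.5 × 0.59972 = 4880.8 m.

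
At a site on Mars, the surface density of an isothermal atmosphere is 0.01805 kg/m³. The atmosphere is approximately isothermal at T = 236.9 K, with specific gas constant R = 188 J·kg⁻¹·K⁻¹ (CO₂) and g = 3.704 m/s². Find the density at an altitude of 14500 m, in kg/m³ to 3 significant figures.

Scale height: H = RT/g = 188 × 236.9 / 3.704 = 12024 m.
In an isothermal atmosphere, density decays like pressure: ρ = ρ₀ exp(−z/H).
z/H = 14500/12024 = 1.2059; exp(−1.2059) = 0.29942.
ρ = 0.01805 × 0.29942 = 0.0054045 kg/m³.

ρ ≈ 0.00540 kg/m³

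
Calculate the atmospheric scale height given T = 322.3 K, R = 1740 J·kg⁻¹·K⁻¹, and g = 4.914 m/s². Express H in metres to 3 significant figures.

The scale height of an isothermal atmosphere is H = RT/g.
H = 1740 × 322.3 / 4.914 = 560800/4.914 = 114120 m.

H ≈ 114000 m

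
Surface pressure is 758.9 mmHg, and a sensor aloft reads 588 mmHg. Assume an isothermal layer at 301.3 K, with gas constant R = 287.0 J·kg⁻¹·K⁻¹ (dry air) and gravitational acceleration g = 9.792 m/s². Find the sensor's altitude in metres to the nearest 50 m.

z ≈ 2250 m

Scale height: H = RT/g = 287.0 × 301.3 / 9.792 = 8831.0 m.
Invert the barometric formula: z = H ln(P₀/P).
P₀/P = 758.9/588 = 1.2906; ln(1.2906) = 0.25511.
z = 8831.0 × 0.25511 = 2252.9 m.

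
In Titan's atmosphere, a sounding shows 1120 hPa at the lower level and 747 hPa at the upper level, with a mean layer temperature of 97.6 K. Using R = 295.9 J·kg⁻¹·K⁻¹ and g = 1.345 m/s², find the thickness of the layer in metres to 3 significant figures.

Δz ≈ 8700 m

Hypsometric equation: Δz = (R T̄/g) ln(P₁/P₂).
R T̄/g = 295.9 × 97.6 / 1.345 = 21472 m.
ln(1120/747) = ln(1.4993) = 0.40500.
Δz = 21472 × 0.40500 = 8696.2 m.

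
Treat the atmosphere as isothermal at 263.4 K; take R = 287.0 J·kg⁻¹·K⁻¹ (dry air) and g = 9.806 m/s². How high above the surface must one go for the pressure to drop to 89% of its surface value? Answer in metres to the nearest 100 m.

z ≈ 900 m

Scale height: H = RT/g = 287.0 × 263.4 / 9.806 = 7709.1 m.
Set P/P₀ = exp(−z/H) = 0.89, so z = −H ln(0.89).
−ln(0.89) = 0.11653; z = 7709.1 × 0.11653 = 898.34 m.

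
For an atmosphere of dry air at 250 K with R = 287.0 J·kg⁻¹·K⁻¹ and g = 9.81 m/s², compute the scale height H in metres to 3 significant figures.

H ≈ 7310 m

The scale height of an isothermal atmosphere is H = RT/g.
H = 287.0 × 250 / 9.81 = 71750/9.81 = 7314.0 m.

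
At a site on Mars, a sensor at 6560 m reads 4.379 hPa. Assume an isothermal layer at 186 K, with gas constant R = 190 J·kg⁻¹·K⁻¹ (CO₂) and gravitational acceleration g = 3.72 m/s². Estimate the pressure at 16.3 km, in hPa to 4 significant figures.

P ≈ 1.571 hPa

Scale height: H = RT/g = 190 × 186 / 3.72 = 9500.0 m.
Between two levels, P₂ = P₁ exp(−Δz/H) with Δz = z₂ − z₁.
Δz = 16300 − 6560.0 = 9740.0 m; Δz/H = 9740.0/9500.0 = 1.0253.
P₂ = 4.379 × exp(−1.0253) = 4.379 × 0.35869 = 1.5707 hPa.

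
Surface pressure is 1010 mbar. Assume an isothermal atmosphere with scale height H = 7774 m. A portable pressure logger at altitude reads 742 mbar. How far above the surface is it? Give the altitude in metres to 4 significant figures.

z ≈ 2397 m

Invert the barometric formula: z = H ln(P₀/P).
P₀/P = 1010/742 = 1.3612; ln(1.3612) = 0.30837.
z = 7774.0 × 0.30837 = 2397.3 m.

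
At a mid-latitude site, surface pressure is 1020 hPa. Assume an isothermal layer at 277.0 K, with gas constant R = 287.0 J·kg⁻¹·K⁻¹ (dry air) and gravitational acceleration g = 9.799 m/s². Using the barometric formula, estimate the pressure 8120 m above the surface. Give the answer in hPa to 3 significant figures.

Scale height: H = RT/g = 287.0 × 277.0 / 9.799 = 8113.0 m.
Barometric formula: P = P₀ exp(−z/H).
z/H = 8120.0/8113.0 = 1.0009; exp(−1.0009) = 0.36755.
P = 1020 × 0.36755 = 374.90 hPa.

P ≈ 375 hPa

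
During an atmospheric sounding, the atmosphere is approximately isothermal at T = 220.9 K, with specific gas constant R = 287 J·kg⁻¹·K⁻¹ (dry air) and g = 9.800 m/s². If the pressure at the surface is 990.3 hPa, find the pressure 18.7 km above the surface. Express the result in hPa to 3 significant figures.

Scale height: H = RT/g = 287 × 220.9 / 9.800 = 6469.2 m.
Barometric formula: P = P₀ exp(−z/H).
z/H = 18700/6469.2 = 2.8906; exp(−2.8906) = 0.055543.
P = 990.3 × 0.055543 = 55.004 hPa.

P ≈ 55.0 hPa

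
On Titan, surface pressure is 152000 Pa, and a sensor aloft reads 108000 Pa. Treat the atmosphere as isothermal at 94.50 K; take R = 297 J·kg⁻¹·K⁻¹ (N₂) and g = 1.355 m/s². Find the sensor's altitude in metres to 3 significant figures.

Scale height: H = RT/g = 297 × 94.50 / 1.355 = 20713 m.
Invert the barometric formula: z = H ln(P₀/P).
P₀/P = 152000/108000 = 1.4074; ln(1.4074) = 0.34174.
z = 20713 × 0.34174 = 7078.5 m.

z ≈ 7080 m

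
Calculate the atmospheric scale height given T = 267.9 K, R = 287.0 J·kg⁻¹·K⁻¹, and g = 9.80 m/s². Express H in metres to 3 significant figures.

H ≈ 7850 m

The scale height of an isothermal atmosphere is H = RT/g.
H = 287.0 × 267.9 / 9.80 = 76887/9.80 = 7845.6 m.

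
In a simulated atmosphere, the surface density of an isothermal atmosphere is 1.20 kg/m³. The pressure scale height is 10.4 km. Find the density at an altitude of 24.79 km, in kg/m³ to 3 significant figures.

In an isothermal atmosphere, density decays like pressure: ρ = ρ₀ exp(−z/H).
z/H = 24790/10400 = 2.3837; exp(−2.3837) = 0.092209.
ρ = 1.20 × 0.092209 = 0.11065 kg/m³.

ρ ≈ 0.111 kg/m³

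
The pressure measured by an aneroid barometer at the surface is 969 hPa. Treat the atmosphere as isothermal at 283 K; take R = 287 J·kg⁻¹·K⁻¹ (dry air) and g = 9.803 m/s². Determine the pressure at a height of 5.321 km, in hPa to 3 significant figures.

P ≈ 510 hPa

Scale height: H = RT/g = 287 × 283 / 9.803 = 8285.3 m.
Barometric formula: P = P₀ exp(−z/H).
z/H = 5321.0/8285.3 = 0.64222; exp(−0.64222) = 0.52612.
P = 969 × 0.52612 = 509.81 hPa.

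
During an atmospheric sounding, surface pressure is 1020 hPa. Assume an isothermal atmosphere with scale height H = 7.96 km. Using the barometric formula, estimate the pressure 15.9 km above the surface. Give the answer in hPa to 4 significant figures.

P ≈ 138.4 hPa

Barometric formula: P = P₀ exp(−z/H).
z/H = 15900/7960.0 = 1.9975; exp(−1.9975) = 0.13567.
P = 1020 × 0.13567 = 138.38 hPa.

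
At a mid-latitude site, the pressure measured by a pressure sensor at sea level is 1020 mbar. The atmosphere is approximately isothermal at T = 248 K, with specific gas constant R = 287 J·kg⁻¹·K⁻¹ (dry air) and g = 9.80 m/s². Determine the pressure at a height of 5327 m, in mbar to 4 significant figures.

Scale height: H = RT/g = 287 × 248 / 9.80 = 7262.9 m.
Barometric formula: P = P₀ exp(−z/H).
z/H = 5327.0/7262.9 = 0.73345; exp(−0.73345) = 0.48025.
P = 1020 × 0.48025 = 489.86 mbar.

P ≈ 489.9 mbar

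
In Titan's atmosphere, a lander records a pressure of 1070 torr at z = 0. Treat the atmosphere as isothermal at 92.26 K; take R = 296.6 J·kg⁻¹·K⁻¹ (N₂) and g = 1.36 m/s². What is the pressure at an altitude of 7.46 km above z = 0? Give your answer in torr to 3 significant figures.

P ≈ 739 torr

Scale height: H = RT/g = 296.6 × 92.26 / 1.36 = 20121 m.
Barometric formula: P = P₀ exp(−z/H).
z/H = 7460.0/20121 = 0.37076; exp(−0.37076) = 0.69021.
P = 1070 × 0.69021 = 738.52 torr.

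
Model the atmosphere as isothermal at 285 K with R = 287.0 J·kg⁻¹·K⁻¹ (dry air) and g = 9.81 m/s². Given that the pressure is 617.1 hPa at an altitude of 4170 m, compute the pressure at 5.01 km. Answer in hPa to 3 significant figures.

P ≈ 558 hPa

Scale height: H = RT/g = 287.0 × 285 / 9.81 = 8337.9 m.
Between two levels, P₂ = P₁ exp(−Δz/H) with Δz = z₂ − z₁.
Δz = 5010.0 − 4170.0 = 840.00 m; Δz/H = 840.00/8337.9 = 0.10074.
P₂ = 617.1 × exp(−0.10074) = 617.1 × 0.90417 = 557.96 hPa.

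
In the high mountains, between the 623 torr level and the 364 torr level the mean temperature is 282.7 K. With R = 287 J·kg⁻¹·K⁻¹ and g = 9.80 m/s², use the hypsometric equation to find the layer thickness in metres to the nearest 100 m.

Hypsometric equation: Δz = (R T̄/g) ln(P₁/P₂).
R T̄/g = 287 × 282.7 / 9.80 = 8279.1 m.
ln(623/364) = ln(1.7115) = 0.53737.
Δz = 8279.1 × 0.53737 = 4448.9 m.

Δz ≈ 4400 m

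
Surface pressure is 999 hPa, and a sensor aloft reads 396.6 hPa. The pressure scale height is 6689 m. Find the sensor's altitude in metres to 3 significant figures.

Invert the barometric formula: z = H ln(P₀/P).
P₀/P = 999/396.6 = 2.5189; ln(2.5189) = 0.92382.
z = 6689.0 × 0.92382 = 6179.4 m.

z ≈ 6180 m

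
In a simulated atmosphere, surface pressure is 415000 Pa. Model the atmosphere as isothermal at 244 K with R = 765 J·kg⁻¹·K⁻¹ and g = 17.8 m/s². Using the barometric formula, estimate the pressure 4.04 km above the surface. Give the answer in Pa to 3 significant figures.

Scale height: H = RT/g = 765 × 244 / 17.8 = 10487 m.
Barometric formula: P = P₀ exp(−z/H).
z/H = 4040.0/10487 = 0.38524; exp(−0.38524) = 0.68029.
P = 415000 × 0.68029 = 282320 Pa.

P ≈ 282000 Pa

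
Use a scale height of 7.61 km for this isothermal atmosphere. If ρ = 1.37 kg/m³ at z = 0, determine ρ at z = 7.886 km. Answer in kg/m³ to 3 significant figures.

ρ ≈ 0.486 kg/m³

In an isothermal atmosphere, density decays like pressure: ρ = ρ₀ exp(−z/H).
z/H = 7886.0/7610.0 = 1.0363; exp(−1.0363) = 0.35476.
ρ = 1.37 × 0.35476 = 0.48602 kg/m³.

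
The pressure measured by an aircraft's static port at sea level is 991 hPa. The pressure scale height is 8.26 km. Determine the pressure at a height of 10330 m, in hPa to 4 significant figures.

P ≈ 283.8 hPa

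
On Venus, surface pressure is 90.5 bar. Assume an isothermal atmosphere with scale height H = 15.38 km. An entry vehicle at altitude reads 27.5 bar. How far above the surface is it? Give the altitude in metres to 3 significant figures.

z ≈ 18300 m

Invert the barometric formula: z = H ln(P₀/P).
P₀/P = 90.5/27.5 = 3.2909; ln(3.2909) = 1.1912.
z = 15380 × 1.1912 = 18321 m.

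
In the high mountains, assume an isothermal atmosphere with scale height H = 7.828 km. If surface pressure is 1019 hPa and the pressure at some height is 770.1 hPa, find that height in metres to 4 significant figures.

z ≈ 2192 m

Invert the barometric formula: z = H ln(P₀/P).
P₀/P = 1019/770.1 = 1.3232; ln(1.3232) = 0.28005.
z = 7828.0 × 0.28005 = 2192.2 m.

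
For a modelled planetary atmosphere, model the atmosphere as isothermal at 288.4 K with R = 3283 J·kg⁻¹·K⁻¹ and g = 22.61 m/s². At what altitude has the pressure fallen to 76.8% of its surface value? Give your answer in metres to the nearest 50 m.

z ≈ 11050 m

Scale height: H = RT/g = 3283 × 288.4 / 22.61 = 41876 m.
Set P/P₀ = exp(−z/H) = 0.768, so z = −H ln(0.768).
−ln(0.768) = 0.26397; z = 41876 × 0.26397 = 11054 m.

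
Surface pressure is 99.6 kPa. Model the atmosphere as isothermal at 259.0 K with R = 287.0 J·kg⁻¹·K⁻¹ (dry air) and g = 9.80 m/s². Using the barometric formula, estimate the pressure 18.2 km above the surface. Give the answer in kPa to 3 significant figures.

Scale height: H = RT/g = 287.0 × 259.0 / 9.80 = 7585.0 m.
Barometric formula: P = P₀ exp(−z/H).
z/H = 18200/7585.0 = 2.3995; exp(−2.3995) = 0.090763.
P = 99.6 × 0.090763 = 9.0400 kPa.

P ≈ 9.04 kPa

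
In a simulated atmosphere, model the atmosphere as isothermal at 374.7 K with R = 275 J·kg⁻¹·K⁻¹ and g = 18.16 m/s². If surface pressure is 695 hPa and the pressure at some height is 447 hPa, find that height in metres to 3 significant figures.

z ≈ 2500 m

Scale height: H = RT/g = 275 × 374.7 / 18.16 = 5674.1 m.
Invert the barometric formula: z = H ln(P₀/P).
P₀/P = 695/447 = 1.5548; ln(1.5548) = 0.44135.
z = 5674.1 × 0.44135 = 2504.3 m.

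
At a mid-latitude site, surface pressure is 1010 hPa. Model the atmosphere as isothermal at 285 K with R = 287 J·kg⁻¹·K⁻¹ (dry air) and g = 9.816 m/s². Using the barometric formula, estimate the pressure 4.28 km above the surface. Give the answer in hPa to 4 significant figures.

Scale height: H = RT/g = 287 × 285 / 9.816 = 8332.8 m.
Barometric formula: P = P₀ exp(−z/H).
z/H = 4280.0/8332.8 = 0.51363; exp(−0.51363) = 0.59832.
P = 1010 × 0.59832 = 604.30 hPa.

P ≈ 604.3 hPa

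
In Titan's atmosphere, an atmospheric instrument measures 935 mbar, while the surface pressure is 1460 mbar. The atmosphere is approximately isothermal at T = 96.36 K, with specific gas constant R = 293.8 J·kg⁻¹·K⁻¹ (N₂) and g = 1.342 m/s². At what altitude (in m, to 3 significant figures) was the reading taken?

z ≈ 9400 m

Scale height: H = RT/g = 293.8 × 96.36 / 1.342 = 21096 m.
Invert the barometric formula: z = H ln(P₀/P).
P₀/P = 1460/935 = 1.5615; ln(1.5615) = 0.44565.
z = 21096 × 0.44565 = 9401.4 m.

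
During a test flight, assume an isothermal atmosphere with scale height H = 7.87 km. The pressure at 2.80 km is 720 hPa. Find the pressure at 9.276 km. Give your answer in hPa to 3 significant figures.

P ≈ 316 hPa

Between two levels, P₂ = P₁ exp(−Δz/H) with Δz = z₂ − z₁.
Δz = 9276.0 − 2800.0 = 6476.0 m; Δz/H = 6476.0/7870.0 = 0.82287.
P₂ = 720 × exp(−0.82287) = 720 × 0.43917 = 316.20 hPa.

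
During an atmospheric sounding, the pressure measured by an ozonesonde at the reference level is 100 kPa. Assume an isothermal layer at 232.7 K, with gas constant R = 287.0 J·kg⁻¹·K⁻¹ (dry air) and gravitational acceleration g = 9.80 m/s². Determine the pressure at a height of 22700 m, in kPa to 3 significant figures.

P ≈ 3.58 kPa

Scale height: H = RT/g = 287.0 × 232.7 / 9.80 = 6814.8 m.
Barometric formula: P = P₀ exp(−z/H).
z/H = 22700/6814.8 = 3.3310; exp(−3.3310) = 0.035757.
P = 100 × 0.035757 = 3.5757 kPa.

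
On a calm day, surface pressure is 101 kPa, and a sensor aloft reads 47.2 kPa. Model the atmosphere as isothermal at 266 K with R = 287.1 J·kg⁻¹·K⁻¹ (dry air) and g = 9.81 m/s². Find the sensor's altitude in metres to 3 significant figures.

z ≈ 5920 m

Scale height: H = RT/g = 287.1 × 266 / 9.81 = 7784.8 m.
Invert the barometric formula: z = H ln(P₀/P).
P₀/P = 101/47.2 = 2.1398; ln(2.1398) = 0.76071.
z = 7784.8 × 0.76071 = 5922.0 m.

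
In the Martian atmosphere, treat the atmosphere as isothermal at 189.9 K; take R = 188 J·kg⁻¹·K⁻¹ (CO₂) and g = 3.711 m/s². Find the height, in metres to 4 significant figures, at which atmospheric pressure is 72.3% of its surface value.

z ≈ 3120 m

Scale height: H = RT/g = 188 × 189.9 / 3.711 = 9620.4 m.
Set P/P₀ = exp(−z/H) = 0.723, so z = −H ln(0.723).
−ln(0.723) = 0.32435; z = 9620.4 × 0.32435 = 3120.4 m.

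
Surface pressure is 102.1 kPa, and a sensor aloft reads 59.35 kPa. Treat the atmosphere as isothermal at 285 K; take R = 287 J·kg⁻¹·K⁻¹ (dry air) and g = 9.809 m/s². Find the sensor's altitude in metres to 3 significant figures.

z ≈ 4520 m

Scale height: H = RT/g = 287 × 285 / 9.809 = 8338.8 m.
Invert the barometric formula: z = H ln(P₀/P).
P₀/P = 102.1/59.35 = 1.7203; ln(1.7203) = 0.54250.
z = 8338.8 × 0.54250 = 4523.8 m.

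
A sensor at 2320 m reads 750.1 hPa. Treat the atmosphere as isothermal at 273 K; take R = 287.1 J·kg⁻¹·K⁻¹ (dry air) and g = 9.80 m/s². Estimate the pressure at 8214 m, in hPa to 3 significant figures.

Scale height: H = RT/g = 287.1 × 273 / 9.80 = 7997.8 m.
Between two levels, P₂ = P₁ exp(−Δz/H) with Δz = z₂ − z₁.
Δz = 8214.0 − 2320.0 = 5894.0 m; Δz/H = 5894.0/7997.8 = 0.73695.
P₂ = 750.1 × exp(−0.73695) = 750.1 × 0.47857 = 358.98 hPa.

P ≈ 359 hPa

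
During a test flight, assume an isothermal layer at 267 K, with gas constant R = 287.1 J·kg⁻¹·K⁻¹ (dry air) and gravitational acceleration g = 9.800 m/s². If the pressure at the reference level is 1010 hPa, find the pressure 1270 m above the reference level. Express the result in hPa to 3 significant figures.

Scale height: H = RT/g = 287.1 × 267 / 9.800 = 7822.0 m.
Barometric formula: P = P₀ exp(−z/H).
z/H = 1270.0/7822.0 = 0.16236; exp(−0.16236) = 0.85014.
P = 1010 × 0.85014 = 858.64 hPa.

P ≈ 859 hPa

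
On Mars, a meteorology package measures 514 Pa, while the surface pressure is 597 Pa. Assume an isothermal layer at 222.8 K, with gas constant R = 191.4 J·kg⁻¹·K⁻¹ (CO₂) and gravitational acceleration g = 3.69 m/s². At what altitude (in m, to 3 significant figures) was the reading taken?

z ≈ 1730 m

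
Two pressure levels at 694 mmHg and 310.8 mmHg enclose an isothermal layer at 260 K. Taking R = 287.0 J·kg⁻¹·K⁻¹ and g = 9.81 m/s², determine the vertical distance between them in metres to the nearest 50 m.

Hypsometric equation: Δz = (R T̄/g) ln(P₁/P₂).
R T̄/g = 287.0 × 260 / 9.81 = 7606.5 m.
ln(694/310.8) = ln(2.2329) = 0.80330.
Δz = 7606.5 × 0.80330 = 6110.3 m.

Δz ≈ 6100 m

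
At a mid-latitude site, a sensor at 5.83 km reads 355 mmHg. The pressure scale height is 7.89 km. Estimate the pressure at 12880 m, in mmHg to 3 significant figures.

P ≈ 145 mmHg

Between two levels, P₂ = P₁ exp(−Δz/H) with Δz = z₂ − z₁.
Δz = 12880 − 5830.0 = 7050.0 m; Δz/H = 7050.0/7890.0 = 0.89354.
P₂ = 355 × exp(−0.89354) = 355 × 0.40920 = 145.27 mmHg.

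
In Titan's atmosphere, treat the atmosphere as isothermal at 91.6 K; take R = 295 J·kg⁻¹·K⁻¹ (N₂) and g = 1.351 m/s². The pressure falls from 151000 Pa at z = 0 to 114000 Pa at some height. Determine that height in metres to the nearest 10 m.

Scale height: H = RT/g = 295 × 91.6 / 1.351 = 20001 m.
Invert the barometric formula: z = H ln(P₀/P).
P₀/P = 151000/114000 = 1.3246; ln(1.3246) = 0.28111.
z = 20001 × 0.28111 = 5622.5 m.

z ≈ 5620 m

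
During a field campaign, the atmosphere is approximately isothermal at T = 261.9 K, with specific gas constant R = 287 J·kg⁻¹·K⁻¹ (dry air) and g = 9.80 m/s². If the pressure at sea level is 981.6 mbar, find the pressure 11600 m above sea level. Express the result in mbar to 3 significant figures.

P ≈ 216 mbar

Scale height: H = RT/g = 287 × 261.9 / 9.80 = 7669.9 m.
Barometric formula: P = P₀ exp(−z/H).
z/H = 11600/7669.9 = 1.5124; exp(−1.5124) = 0.22038.
P = 981.6 × 0.22038 = 216.33 mbar.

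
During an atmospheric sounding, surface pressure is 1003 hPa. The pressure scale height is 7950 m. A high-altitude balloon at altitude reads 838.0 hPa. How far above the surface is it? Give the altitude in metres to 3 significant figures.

z ≈ 1430 m

Invert the barometric formula: z = H ln(P₀/P).
P₀/P = 1003/838.0 = 1.1969; ln(1.1969) = 0.17973.
z = 7950.0 × 0.17973 = 1428.9 m.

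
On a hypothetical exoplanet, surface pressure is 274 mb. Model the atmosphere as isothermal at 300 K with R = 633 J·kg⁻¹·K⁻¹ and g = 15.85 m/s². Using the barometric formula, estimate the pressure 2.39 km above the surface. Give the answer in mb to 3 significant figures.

P ≈ 224 mb

Scale height: H = RT/g = 633 × 300 / 15.85 = 11981 m.
Barometric formula: P = P₀ exp(−z/H).
z/H = 2390.0/11981 = 0.19948; exp(−0.19948) = 0.81916.
P = 274 × 0.81916 = 224.45 mb.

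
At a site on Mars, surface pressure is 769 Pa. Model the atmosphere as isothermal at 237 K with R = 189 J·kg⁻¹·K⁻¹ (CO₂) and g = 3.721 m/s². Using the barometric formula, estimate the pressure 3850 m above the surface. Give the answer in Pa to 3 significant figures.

P ≈ 559 Pa

Scale height: H = RT/g = 189 × 237 / 3.721 = 12038 m.
Barometric formula: P = P₀ exp(−z/H).
z/H = 3850.0/12038 = 0.31982; exp(−0.31982) = 0.72628.
P = 769 × 0.72628 = 558.51 Pa.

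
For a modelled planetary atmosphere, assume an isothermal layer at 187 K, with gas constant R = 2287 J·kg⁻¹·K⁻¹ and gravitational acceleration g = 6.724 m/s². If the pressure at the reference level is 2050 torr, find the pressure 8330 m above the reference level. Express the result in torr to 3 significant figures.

P ≈ 1800 torr

Scale height: H = RT/g = 2287 × 187 / 6.724 = 63603 m.
Barometric formula: P = P₀ exp(−z/H).
z/H = 8330.0/63603 = 0.13097; exp(−0.13097) = 0.87724.
P = 2050 × 0.87724 = 1798.3 torr.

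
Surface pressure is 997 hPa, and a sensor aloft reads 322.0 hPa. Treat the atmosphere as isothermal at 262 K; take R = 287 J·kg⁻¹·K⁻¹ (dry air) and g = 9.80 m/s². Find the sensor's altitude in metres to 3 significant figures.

z ≈ 8670 m

Scale height: H = RT/g = 287 × 262 / 9.80 = 7672.9 m.
Invert the barometric formula: z = H ln(P₀/P).
P₀/P = 997/322.0 = 3.0963; ln(3.0963) = 1.1302.
z = 7672.9 × 1.1302 = 8671.9 m.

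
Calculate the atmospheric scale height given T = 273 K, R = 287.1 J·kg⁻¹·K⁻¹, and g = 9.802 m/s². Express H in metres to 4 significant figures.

The scale height of an isothermal atmosphere is H = RT/g.
H = 287.1 × 273 / 9.802 = 78378/9.802 = 7996.1 m.

H ≈ 7996 m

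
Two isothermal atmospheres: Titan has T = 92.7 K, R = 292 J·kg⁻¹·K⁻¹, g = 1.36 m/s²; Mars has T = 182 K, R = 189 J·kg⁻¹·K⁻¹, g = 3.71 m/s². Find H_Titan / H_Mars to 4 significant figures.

H = RT/g for each body.
H_Titan = 292 × 92.7 / 1.36 = 19903 m.
H_Mars = 189 × 182 / 3.71 = 9271.7 m.
H_Titan/H_Mars = 19903/9271.7 = 2.1466.

H_Titan/H_Mars ≈ 2.147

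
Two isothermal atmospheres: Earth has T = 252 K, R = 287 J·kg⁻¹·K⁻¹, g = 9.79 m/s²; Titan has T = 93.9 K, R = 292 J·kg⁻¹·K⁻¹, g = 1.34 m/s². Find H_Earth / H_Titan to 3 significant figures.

H_Earth/H_Titan ≈ 0.361

H = RT/g for each body.
H_Earth = 287 × 252 / 9.79 = 7387.5 m.
H_Titan = 292 × 93.9 / 1.34 = 20462 m.
H_Earth/H_Titan = 7387.5/20462 = 0.36104.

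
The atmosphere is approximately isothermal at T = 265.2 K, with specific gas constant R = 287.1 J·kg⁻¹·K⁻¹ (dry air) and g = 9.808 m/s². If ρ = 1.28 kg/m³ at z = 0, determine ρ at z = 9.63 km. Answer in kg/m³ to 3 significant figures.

Scale height: H = RT/g = 287.1 × 265.2 / 9.808 = 7762.9 m.
In an isothermal atmosphere, density decays like pressure: ρ = ρ₀ exp(−z/H).
z/H = 9630.0/7762.9 = 1.2405; exp(−1.2405) = 0.28924.
ρ = 1.28 × 0.28924 = 0.37023 kg/m³.

ρ ≈ 0.370 kg/m³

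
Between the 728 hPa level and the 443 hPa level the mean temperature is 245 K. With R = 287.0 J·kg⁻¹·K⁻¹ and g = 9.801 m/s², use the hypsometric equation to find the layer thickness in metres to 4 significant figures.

Δz ≈ 3564 m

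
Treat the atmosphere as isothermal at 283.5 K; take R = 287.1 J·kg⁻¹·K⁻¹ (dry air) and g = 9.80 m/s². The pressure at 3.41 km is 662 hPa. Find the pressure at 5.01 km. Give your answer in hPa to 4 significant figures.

Scale height: H = RT/g = 287.1 × 283.5 / 9.80 = 8305.4 m.
Between two levels, P₂ = P₁ exp(−Δz/H) with Δz = z₂ − z₁.
Δz = 5010.0 − 3410.0 = 1600.0 m; Δz/H = 1600.0/8305.4 = 0.19265.
P₂ = 662 × exp(−0.19265) = 662 × 0.82477 = 546.00 hPa.

P ≈ 546.0 hPa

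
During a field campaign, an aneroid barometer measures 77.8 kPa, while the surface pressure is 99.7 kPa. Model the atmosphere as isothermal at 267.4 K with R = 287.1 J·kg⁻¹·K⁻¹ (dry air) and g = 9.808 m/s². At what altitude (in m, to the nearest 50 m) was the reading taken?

z ≈ 1950 m

Scale height: H = RT/g = 287.1 × 267.4 / 9.808 = 7827.3 m.
Invert the barometric formula: z = H ln(P₀/P).
P₀/P = 99.7/77.8 = 1.2815; ln(1.2815) = 0.24803.
z = 7827.3 × 0.24803 = 1941.4 m.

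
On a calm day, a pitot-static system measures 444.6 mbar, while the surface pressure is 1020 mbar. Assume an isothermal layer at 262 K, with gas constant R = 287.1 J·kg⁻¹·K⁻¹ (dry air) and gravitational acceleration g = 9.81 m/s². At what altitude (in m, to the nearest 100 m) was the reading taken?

Scale height: H = RT/g = 287.1 × 262 / 9.81 = 7667.7 m.
Invert the barometric formula: z = H ln(P₀/P).
P₀/P = 1020/444.6 = 2.2942; ln(2.2942) = 0.83038.
z = 7667.7 × 0.83038 = 6367.1 m.

z ≈ 6400 m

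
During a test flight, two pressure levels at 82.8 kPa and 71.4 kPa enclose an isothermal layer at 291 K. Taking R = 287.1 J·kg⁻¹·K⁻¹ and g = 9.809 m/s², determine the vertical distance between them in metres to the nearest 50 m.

Hypsometric equation: Δz = (R T̄/g) ln(P₁/P₂).
R T̄/g = 287.1 × 291 / 9.809 = 8517.3 m.
ln(82.8/71.4) = ln(1.1597) = 0.14816.
Δz = 8517.3 × 0.14816 = 1261.9 m.

Δz ≈ 1250 m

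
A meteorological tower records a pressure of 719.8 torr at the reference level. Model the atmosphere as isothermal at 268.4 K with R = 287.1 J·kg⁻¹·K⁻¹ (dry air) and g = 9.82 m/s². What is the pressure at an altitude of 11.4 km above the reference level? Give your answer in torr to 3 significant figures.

Scale height: H = RT/g = 287.1 × 268.4 / 9.82 = 7847.0 m.
Barometric formula: P = P₀ exp(−z/H).
z/H = 11400/7847.0 = 1.4528; exp(−1.4528) = 0.23391.
P = 719.8 × 0.23391 = 168.37 torr.

P ≈ 168 torr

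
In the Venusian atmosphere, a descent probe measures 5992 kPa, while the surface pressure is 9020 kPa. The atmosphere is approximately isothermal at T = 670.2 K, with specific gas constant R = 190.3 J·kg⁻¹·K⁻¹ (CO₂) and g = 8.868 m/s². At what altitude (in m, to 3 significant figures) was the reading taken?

Scale height: H = RT/g = 190.3 × 670.2 / 8.868 = 14382 m.
Invert the barometric formula: z = H ln(P₀/P).
P₀/P = 9020/5992 = 1.5053; ln(1.5053) = 0.40899.
z = 14382 × 0.40899 = 5882.1 m.

z ≈ 5880 m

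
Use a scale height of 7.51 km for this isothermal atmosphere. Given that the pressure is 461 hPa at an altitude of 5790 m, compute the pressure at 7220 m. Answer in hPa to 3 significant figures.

Between two levels, P₂ = P₁ exp(−Δz/H) with Δz = z₂ − z₁.
Δz = 7220.0 − 5790.0 = 1430.0 m; Δz/H = 1430.0/7510.0 = 0.19041.
P₂ = 461 × exp(−0.19041) = 461 × 0.82662 = 381.07 hPa.

P ≈ 381 hPa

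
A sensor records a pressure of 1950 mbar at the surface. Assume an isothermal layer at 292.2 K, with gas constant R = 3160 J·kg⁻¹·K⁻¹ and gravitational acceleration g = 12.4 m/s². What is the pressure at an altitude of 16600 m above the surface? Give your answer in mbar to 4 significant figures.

Scale height: H = RT/g = 3160 × 292.2 / 12.4 = 74464 m.
Barometric formula: P = P₀ exp(−z/H).
z/H = 16600/74464 = 0.22293; exp(−0.22293) = 0.80017.
P = 1950 × 0.80017 = 1560.3 mbar.

P ≈ 1560 mbar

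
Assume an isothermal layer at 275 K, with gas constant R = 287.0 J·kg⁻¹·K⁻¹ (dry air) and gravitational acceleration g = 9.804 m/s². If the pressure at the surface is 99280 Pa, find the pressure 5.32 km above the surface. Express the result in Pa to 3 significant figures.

Scale height: H = RT/g = 287.0 × 275 / 9.804 = 8050.3 m.
Barometric formula: P = P₀ exp(−z/H).
z/H = 5320.0/8050.3 = 0.66084; exp(−0.66084) = 0.51642.
P = 99280 × 0.51642 = 51270 Pa.

P ≈ 51300 Pa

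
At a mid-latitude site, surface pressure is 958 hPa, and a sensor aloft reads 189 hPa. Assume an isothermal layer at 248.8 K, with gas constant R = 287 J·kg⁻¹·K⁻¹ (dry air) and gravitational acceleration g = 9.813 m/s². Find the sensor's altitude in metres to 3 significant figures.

z ≈ 11800 m

Scale height: H = RT/g = 287 × 248.8 / 9.813 = 7276.6 m.
Invert the barometric formula: z = H ln(P₀/P).
P₀/P = 958/189 = 5.0688; ln(5.0688) = 1.6231.
z = 7276.6 × 1.6231 = 11811 m.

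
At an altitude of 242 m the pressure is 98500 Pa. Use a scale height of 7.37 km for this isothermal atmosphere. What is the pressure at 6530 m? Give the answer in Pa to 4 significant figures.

P ≈ 41970 Pa

Between two levels, P₂ = P₁ exp(−Δz/H) with Δz = z₂ − z₁.
Δz = 6530.0 − 242.00 = 6288.0 m; Δz/H = 6288.0/7370.0 = 0.85319.
P₂ = 98500 × exp(−0.85319) = 98500 × 0.42605 = 41966 Pa.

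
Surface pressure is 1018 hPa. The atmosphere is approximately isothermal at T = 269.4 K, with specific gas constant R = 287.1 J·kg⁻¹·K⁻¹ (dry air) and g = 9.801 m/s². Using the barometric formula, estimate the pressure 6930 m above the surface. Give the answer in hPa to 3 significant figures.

P ≈ 423 hPa

Scale height: H = RT/g = 287.1 × 269.4 / 9.801 = 7891.5 m.
Barometric formula: P = P₀ exp(−z/H).
z/H = 6930.0/7891.5 = 0.87816; exp(−0.87816) = 0.41555.
P = 1018 × 0.41555 = 423.03 hPa.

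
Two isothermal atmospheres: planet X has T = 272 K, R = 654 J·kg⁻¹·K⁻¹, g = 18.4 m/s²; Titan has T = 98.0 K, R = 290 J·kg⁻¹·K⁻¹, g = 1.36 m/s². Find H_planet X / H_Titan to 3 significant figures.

H = RT/g for each body.
H_planet X = 654 × 272 / 18.4 = 9667.8 m.
H_Titan = 290 × 98.0 / 1.36 = 20897 m.
H_planet X/H_Titan = 9667.8/20897 = 0.46264.

H_planet X/H_Titan ≈ 0.463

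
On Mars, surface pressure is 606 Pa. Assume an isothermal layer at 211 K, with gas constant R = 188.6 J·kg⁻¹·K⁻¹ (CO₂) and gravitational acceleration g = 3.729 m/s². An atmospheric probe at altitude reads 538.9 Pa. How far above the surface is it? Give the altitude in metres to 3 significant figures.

Scale height: H = RT/g = 188.6 × 211 / 3.729 = 10672 m.
Invert the barometric formula: z = H ln(P₀/P).
P₀/P = 606/538.9 = 1.1245; ln(1.1245) = 0.11734.
z = 10672 × 0.11734 = 1252.3 m.

z ≈ 1250 m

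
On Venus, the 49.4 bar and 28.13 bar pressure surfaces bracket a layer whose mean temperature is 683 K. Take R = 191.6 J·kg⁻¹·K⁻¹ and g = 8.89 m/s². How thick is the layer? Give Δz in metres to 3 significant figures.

Hypsometric equation: Δz = (R T̄/g) ln(P₁/P₂).
R T̄/g = 191.6 × 683 / 8.89 = 14720 m.
ln(49.4/28.13) = ln(1.7561) = 0.56310.
Δz = 14720 × 0.56310 = 8288.8 m.

Δz ≈ 8290 m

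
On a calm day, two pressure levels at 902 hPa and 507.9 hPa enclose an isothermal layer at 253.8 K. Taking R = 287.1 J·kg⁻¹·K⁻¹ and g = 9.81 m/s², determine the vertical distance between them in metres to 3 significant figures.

Δz ≈ 4270 m

Hypsometric equation: Δz = (R T̄/g) ln(P₁/P₂).
R T̄/g = 287.1 × 253.8 / 9.81 = 7427.7 m.
ln(902/507.9) = ln(1.7759) = 0.57431.
Δz = 7427.7 × 0.57431 = 4265.8 m.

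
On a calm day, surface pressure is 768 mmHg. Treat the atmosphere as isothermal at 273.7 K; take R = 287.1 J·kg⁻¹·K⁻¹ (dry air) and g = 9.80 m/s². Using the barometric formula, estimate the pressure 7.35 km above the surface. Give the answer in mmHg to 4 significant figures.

Scale height: H = RT/g = 287.1 × 273.7 / 9.80 = 8018.3 m.
Barometric formula: P = P₀ exp(−z/H).
z/H = 7350.0/8018.3 = 0.91665; exp(−0.91665) = 0.39986.
P = 768 × 0.39986 = 307.09 mmHg.

P ≈ 307.1 mmHg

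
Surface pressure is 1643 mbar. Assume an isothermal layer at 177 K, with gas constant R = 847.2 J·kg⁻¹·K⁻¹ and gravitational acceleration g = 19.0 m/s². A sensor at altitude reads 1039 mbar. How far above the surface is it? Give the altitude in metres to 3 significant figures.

Scale height: H = RT/g = 847.2 × 177 / 19.0 = 7892.3 m.
Invert the barometric formula: z = H ln(P₀/P).
P₀/P = 1643/1039 = 1.5813; ln(1.5813) = 0.45825.
z = 7892.3 × 0.45825 = 3616.6 m.

z ≈ 3620 m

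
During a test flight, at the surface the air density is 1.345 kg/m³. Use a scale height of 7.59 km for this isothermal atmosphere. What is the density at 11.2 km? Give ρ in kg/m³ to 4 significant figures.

ρ ≈ 0.3075 kg/m³

In an isothermal atmosphere, density decays like pressure: ρ = ρ₀ exp(−z/H).
z/H = 11200/7590.0 = 1.4756; exp(−1.4756) = 0.22864.
ρ = 1.345 × 0.22864 = 0.30752 kg/m³.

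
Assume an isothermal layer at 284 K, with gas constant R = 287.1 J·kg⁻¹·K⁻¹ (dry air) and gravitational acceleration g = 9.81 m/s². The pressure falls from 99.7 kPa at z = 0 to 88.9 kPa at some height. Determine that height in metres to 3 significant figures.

Scale height: H = RT/g = 287.1 × 284 / 9.81 = 8311.6 m.
Invert the barometric formula: z = H ln(P₀/P).
P₀/P = 99.7/88.9 = 1.1215; ln(1.1215) = 0.11467.
z = 8311.6 × 0.11467 = 953.09 m.

z ≈ 953 m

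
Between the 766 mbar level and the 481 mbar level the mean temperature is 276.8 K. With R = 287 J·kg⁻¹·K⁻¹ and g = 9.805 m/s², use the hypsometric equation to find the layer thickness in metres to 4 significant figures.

Hypsometric equation: Δz = (R T̄/g) ln(P₁/P₂).
R T̄/g = 287 × 276.8 / 9.805 = 8102.2 m.
ln(766/481) = ln(1.5925) = 0.46531.
Δz = 8102.2 × 0.46531 = 3770.0 m.

Δz ≈ 3770 m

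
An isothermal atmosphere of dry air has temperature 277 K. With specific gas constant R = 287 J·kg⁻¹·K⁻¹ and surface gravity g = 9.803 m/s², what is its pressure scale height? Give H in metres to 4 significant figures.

The scale height of an isothermal atmosphere is H = RT/g.
H = 287 × 277 / 9.803 = 79499/9.803 = 8109.7 m.

H ≈ 8110 m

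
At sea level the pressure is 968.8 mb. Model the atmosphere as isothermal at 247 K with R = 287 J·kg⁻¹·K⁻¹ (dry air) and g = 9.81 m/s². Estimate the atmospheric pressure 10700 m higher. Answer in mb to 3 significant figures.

P ≈ 220 mb

Scale height: H = RT/g = 287 × 247 / 9.81 = 7226.2 m.
Barometric formula: P = P₀ exp(−z/H).
z/H = 10700/7226.2 = 1.4807; exp(−1.4807) = 0.22748.
P = 968.8 × 0.22748 = 220.38 mb.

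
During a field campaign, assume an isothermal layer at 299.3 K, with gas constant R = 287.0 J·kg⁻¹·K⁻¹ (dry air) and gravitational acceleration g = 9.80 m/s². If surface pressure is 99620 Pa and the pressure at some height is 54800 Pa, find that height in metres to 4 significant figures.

Scale height: H = RT/g = 287.0 × 299.3 / 9.80 = 8765.2 m.
Invert the barometric formula: z = H ln(P₀/P).
P₀/P = 99620/54800 = 1.8179; ln(1.8179) = 0.59768.
z = 8765.2 × 0.59768 = 5238.8 m.

z ≈ 5239 m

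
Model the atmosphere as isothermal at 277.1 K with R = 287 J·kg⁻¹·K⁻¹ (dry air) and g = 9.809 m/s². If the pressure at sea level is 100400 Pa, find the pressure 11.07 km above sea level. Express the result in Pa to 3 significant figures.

Scale height: H = RT/g = 287 × 277.1 / 9.809 = 8107.6 m.
Barometric formula: P = P₀ exp(−z/H).
z/H = 11070/8107.6 = 1.3654; exp(−1.3654) = 0.25528.
P = 100400 × 0.25528 = 25630 Pa.

P ≈ 25600 Pa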